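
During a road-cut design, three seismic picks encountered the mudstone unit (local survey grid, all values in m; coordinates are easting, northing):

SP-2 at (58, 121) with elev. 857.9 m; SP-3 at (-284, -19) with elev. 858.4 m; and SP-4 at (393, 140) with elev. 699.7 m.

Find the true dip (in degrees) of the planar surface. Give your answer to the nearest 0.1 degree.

55.3°

Let the plane be z = a·easting + b·northing + c.
SP-3−SP-2: −342a − 140b = 0.5;  SP-4−SP-2: 335a + 19b = −158.2.
Solving gives a = −0.54796, b = 1.33501.
Gradient magnitude |∇z| = √(a² + b²) = √(0.30026 + 1.78224) = 1.44309.
True dip = arctan(1.44309) = 55.3°, dipping toward SSE (azimuth ≈ 158°).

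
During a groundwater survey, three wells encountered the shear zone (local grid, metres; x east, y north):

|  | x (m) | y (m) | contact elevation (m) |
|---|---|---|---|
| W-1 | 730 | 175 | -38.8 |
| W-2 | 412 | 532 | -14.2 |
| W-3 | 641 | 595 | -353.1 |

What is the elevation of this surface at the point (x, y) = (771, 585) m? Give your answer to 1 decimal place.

Let the plane be z = a·x + b·y + c.
W-2−W-1: −318a + 357b = 24.6;  W-3−W-1: −89a + 420b = −314.3.
Solving gives a = −1.20386, b = −1.00344.
Then c = -38.8 − a·730 − b·175 = 1015.62.
At (771, 585): z = −928.2 − 587.0 + 1015.62 = -499.6 m.

-499.6 m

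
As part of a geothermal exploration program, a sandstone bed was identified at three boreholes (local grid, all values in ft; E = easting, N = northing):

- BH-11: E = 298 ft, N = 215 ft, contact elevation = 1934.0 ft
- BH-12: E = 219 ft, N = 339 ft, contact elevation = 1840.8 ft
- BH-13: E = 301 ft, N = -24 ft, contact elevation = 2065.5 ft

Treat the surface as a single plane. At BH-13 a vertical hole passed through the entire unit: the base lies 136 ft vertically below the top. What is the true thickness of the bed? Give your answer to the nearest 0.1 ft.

Two edge vectors: BH-11→BH-12 = (-79, 124, -93.2), BH-11→BH-13 = (3, -239, 131.5).
Normal n = (BH-11→BH-12) × (BH-11→BH-13) = (-5968.8, 10108.9, 18509).
So ∂z/∂E = −n_x/n_z = 0.32248 and ∂z/∂N = −n_y/n_z = −0.54616.
|∇z| = √(a²+b²) = 0.63426, so dip δ = arctan(0.63426) = 32.39°.
True thickness = vertical thickness × cos δ = 136 × cos 32.39° = 114.8 ft.

114.8 ft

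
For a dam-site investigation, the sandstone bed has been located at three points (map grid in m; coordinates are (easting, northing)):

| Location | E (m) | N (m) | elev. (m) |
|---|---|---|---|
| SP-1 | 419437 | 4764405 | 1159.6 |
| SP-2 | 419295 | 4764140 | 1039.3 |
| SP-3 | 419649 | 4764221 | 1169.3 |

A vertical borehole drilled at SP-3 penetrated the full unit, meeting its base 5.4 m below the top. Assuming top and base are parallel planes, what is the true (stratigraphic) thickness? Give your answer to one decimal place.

5.0 m

Let the plane be z = a·E + b·N + c.
SP-2−SP-1: −142a − 265b = −120.3;  SP-3−SP-1: 212a − 184b = 9.7.
Solving gives a = 0.30016, b = 0.29312.
|∇z| = √(a²+b²) = 0.41954, so dip δ = arctan(0.41954) = 22.76°.
True thickness = vertical thickness × cos δ = 5.4 × cos 22.76° = 5.0 m.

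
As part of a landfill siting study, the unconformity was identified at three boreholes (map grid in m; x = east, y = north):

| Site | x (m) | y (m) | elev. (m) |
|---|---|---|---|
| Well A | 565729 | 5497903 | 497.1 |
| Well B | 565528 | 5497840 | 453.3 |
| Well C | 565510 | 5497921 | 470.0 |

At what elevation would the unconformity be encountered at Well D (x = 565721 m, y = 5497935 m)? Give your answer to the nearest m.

Let the plane be z = a·x + b·y + c.
Well B−Well A: −201a − 63b = −43.8;  Well C−Well A: −219a + 18b = −27.1.
Solving gives a = 0.14330749, b = 0.23801895.
Then c = 497.1 − a·565729 − b·5497903 = −1389181.20.
At (565721, 5497935): z = 81072.1 + 1308612.7 − 1389181.20 = 503.6 m.

504 m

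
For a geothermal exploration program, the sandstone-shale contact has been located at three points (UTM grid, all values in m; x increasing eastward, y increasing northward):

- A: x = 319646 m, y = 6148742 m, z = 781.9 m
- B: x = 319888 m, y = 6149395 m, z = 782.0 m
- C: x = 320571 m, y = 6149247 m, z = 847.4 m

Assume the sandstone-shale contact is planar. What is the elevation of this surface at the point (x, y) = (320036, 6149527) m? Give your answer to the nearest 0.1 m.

Two edge vectors: A→B = (242, 653, 0.1), A→C = (925, 505, 65.5).
Normal n = (A→B) × (A→C) = (42721, -15758.5, -481815).
So ∂z/∂x = −n_x/n_z = 0.088666812 and ∂z/∂y = −n_y/n_z = −0.032706537.
Intercept c from A: 781.9 − 28341.99 + 201104.06 = 173543.96.
At (320036, 6149527): z = 28376.6 − 201129.7 + 173543.96 = 790.8 m.

790.8 m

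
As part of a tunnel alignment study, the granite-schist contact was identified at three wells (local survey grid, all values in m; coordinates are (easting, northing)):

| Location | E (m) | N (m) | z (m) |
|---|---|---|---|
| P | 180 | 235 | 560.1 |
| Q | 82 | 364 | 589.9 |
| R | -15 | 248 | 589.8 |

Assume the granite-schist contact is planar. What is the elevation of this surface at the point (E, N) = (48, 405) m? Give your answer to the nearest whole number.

Let the plane be z = a·E + b·N + c.
Q−P: −98a + 129b = 29.8;  R−P: −195a + 13b = 29.7.
Solving gives a = −0.14421, b = 0.12145.
Then c = 560.1 − a·180 − b·235 = 557.52.
At (48, 405): z = −6.9 + 49.2 + 557.52 = 599.8 m.

600 m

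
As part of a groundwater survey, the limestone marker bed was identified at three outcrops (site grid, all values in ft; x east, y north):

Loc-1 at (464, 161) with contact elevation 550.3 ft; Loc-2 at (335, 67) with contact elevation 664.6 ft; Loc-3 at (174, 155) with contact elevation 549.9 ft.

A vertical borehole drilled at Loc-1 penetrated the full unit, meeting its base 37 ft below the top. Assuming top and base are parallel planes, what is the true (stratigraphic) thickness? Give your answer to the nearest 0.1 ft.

Two edge vectors: Loc-1→Loc-2 = (-129, -94, 114.3), Loc-1→Loc-3 = (-290, -6, -0.4).
Normal n = (Loc-1→Loc-2) × (Loc-1→Loc-3) = (723.4, -33198.6, -26486).
So ∂z/∂x = −n_x/n_z = 0.02731 and ∂z/∂y = −n_y/n_z = −1.25344.
|∇z| = √(a²+b²) = 1.25374, so dip δ = arctan(1.25374) = 51.42°.
True thickness = vertical thickness × cos δ = 37 × cos 51.42° = 23.1 ft.

23.1 ft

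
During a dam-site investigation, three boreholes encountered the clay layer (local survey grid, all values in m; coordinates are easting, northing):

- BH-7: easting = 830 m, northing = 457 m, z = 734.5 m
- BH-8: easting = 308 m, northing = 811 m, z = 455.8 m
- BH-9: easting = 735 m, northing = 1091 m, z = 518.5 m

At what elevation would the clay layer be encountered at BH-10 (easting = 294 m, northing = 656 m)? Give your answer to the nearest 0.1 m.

Let the plane be z = a·easting + b·northing + c.
BH-8−BH-7: −522a + 354b = −278.7;  BH-9−BH-7: −95a + 634b = −216.
Solving gives a = 0.337120, b = −0.290179.
Then c = 734.5 − a·830 − b·457 = 587.30.
At (294, 656): z = 99.1 − 190.4 + 587.30 = 496.1 m.

496.1 m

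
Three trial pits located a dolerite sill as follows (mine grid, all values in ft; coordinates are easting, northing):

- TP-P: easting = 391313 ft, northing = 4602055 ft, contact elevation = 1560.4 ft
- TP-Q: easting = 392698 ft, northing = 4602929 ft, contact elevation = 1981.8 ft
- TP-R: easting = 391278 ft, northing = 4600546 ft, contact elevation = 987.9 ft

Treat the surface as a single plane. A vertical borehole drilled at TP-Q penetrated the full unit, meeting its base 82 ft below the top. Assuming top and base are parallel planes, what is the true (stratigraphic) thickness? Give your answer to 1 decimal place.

Let the plane be z = a·easting + b·northing + c.
TP-Q−TP-P: 1385a + 874b = 421.4;  TP-R−TP-P: −35a − 1509b = −572.5.
Solving gives a = 0.06581, b = 0.37786.
|∇z| = √(a²+b²) = 0.38355, so dip δ = arctan(0.38355) = 20.98°.
True thickness = vertical thickness × cos δ = 82 × cos 20.98° = 76.6 ft.

76.6 ft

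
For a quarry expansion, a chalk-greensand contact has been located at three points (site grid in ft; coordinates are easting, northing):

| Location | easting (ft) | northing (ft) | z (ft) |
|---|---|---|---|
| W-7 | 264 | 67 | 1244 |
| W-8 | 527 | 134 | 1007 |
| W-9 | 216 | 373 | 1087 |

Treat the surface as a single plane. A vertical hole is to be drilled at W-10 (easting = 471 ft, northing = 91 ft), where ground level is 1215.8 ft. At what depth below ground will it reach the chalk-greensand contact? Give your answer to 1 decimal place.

Let the plane be z = a·easting + b·northing + c.
W-8−W-7: 263a + 67b = −237;  W-9−W-7: −48a + 306b = −157.
Solving gives a = −0.74083, b = −0.62928.
Then c = 1244 − a·264 − b·67 = 1481.74.
At (471, 91): z_contact = −348.93 − 57.26 + 1481.74 = 1075.55 ft.
Depth below ground = 1215.8 − 1075.55 = 140.3 ft.

140.3 ft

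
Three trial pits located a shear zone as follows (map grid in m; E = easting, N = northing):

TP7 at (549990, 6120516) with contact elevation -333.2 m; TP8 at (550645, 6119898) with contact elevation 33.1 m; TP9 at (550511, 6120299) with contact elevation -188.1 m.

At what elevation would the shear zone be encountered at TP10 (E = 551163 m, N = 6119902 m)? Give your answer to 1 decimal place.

60.3 m

Two edge vectors: TP7→TP8 = (655, -618, 366.3), TP7→TP9 = (521, -217, 145.1).
Normal n = (TP7→TP8) × (TP7→TP9) = (-10184.7, 95801.8, 179843).
So ∂z/∂E = −n_x/n_z = 0.056631062 and ∂z/∂N = −n_y/n_z = −0.532696852.
Intercept c from TP7: -333.2 − 31146.52 + 3260379.61 = 3228899.89.
At (551163, 6119902): z = 31212.9 − 3260052.5 + 3228899.89 = 60.3 m.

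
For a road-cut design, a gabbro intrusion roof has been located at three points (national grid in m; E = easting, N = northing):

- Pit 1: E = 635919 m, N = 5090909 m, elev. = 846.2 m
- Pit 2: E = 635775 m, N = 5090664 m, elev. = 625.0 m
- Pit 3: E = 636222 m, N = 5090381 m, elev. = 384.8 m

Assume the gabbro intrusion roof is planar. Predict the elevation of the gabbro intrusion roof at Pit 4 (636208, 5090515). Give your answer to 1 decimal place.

Let the plane be z = a·E + b·N + c.
Pit 2−Pit 1: −144a − 245b = −221.2;  Pit 3−Pit 1: 303a − 528b = −461.4.
Solving gives a = 0.024959572, b = 0.888187027.
Then c = 846.2 − a·635919 − b·5090909 = −4536705.40.
At (636208, 5090515): z = 15879.5 + 4521329.4 − 4536705.40 = 503.5 m.

503.5 m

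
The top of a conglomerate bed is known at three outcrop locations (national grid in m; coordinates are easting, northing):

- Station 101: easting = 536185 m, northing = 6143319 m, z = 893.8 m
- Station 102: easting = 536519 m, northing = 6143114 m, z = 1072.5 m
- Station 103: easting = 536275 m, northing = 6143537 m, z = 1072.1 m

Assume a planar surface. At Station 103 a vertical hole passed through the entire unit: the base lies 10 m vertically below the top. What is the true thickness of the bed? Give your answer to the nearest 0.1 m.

7.2 m

Let the plane be z = a·easting + b·northing + c.
Station 102−Station 101: 334a − 205b = 178.7;  Station 103−Station 101: 90a + 218b = 178.3.
Solving gives a = 0.82738, b = 0.47631.
|∇z| = √(a²+b²) = 0.95469, so dip δ = arctan(0.95469) = 43.67°.
True thickness = vertical thickness × cos δ = 10 × cos 43.67° = 7.2 m.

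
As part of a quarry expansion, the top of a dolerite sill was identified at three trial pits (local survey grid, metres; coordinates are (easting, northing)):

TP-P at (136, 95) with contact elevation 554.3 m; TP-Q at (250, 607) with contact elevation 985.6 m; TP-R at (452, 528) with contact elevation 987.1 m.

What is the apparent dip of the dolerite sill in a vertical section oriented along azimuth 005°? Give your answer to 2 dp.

Two edge vectors: TP-P→TP-Q = (114, 512, 431.3), TP-P→TP-R = (316, 433, 432.8).
Normal n = (TP-P→TP-Q) × (TP-P→TP-R) = (34840.7, 86951.6, -112430).
So ∂z/∂E = −n_x/n_z = 0.30989 and ∂z/∂N = −n_y/n_z = 0.77338.
Unit vector along 005° is (sin 5°, cos 5°) = (0.0872, 0.9962).
Slope in that direction = a·(0.0872) + b·(0.9962) = 0.79745.
Apparent dip = arctan|0.79745| = 38.57° (true dip is 39.8°, so apparent ≤ true as expected).

38.57°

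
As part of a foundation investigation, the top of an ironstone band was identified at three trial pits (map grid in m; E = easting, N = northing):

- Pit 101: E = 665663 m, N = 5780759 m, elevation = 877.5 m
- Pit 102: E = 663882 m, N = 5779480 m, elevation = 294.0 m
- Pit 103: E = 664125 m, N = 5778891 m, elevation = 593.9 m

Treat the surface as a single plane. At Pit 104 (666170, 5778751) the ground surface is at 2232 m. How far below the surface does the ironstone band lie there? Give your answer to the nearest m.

504 m

Let the plane be z = a·E + b·N + c.
Pit 102−Pit 101: −1781a − 1279b = −583.5;  Pit 103−Pit 101: −1538a − 1868b = −283.6.
Solving gives a = 0.53482158, b = −0.28852013.
Then c = 877.5 − a·665663 − b·5780759 = 1312731.88.
At (666170, 5778751): z_contact = 356282.1 − 1667286.0 + 1312731.88 = 1728.0 m.
Depth below ground = 2232 − 1728.0 = 504 m.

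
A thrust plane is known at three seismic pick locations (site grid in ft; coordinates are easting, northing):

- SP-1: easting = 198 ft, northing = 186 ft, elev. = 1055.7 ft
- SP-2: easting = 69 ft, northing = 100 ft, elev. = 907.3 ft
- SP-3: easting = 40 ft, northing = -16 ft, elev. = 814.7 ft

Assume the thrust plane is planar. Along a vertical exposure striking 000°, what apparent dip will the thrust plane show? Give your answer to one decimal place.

Let the plane be z = a·easting + b·northing + c.
SP-2−SP-1: −129a − 86b = −148.4;  SP-3−SP-1: −158a − 202b = −241.
Solving gives a = 0.74184, b = 0.61281.
Unit vector along 000° is (sin 0°, cos 0°) = (0.0000, 1.0000).
Slope in that direction = a·(0.0000) + b·(1.0000) = 0.61281.
Apparent dip = arctan|0.61281| = 31.5° (true dip is 43.9°, so apparent ≤ true as expected).

31.5°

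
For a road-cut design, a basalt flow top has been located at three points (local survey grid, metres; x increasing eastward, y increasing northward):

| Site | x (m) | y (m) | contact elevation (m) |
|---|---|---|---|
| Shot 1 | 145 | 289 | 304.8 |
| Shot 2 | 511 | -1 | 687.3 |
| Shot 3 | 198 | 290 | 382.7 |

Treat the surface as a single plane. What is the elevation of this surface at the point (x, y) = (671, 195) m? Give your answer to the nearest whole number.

1024 m

Let the plane be z = a·x + b·y + c.
Shot 2−Shot 1: 366a − 290b = 382.5;  Shot 3−Shot 1: 53a + 1b = 77.9.
Solving gives a = 1.45993, b = 0.52357.
Then c = 304.8 − a·145 − b·289 = −58.20.
At (671, 195): z = 979.6 + 102.1 − 58.20 = 1023.5 m.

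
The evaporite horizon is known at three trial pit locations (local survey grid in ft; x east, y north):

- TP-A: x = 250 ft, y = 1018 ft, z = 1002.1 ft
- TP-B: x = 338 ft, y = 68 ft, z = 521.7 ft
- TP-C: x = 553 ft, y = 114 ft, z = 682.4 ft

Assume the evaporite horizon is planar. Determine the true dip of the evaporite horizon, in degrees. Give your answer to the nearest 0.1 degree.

40.1°

Let the plane be z = a·x + b·y + c.
TP-B−TP-A: 88a − 950b = −480.4;  TP-C−TP-A: 303a − 904b = −319.7.
Solving gives a = 0.62683, b = 0.56375.
Gradient magnitude |∇z| = √(a² + b²) = √(0.39291 + 0.31781) = 0.84304.
True dip = arctan(0.84304) = 40.1°, dipping toward SW (azimuth ≈ 228°).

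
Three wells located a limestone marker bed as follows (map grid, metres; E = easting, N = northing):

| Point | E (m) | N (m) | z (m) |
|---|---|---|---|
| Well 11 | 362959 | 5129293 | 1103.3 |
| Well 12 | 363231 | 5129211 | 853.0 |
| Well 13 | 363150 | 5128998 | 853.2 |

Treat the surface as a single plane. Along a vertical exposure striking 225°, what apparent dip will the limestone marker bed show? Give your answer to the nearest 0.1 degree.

Let the plane be z = a·E + b·N + c.
Well 12−Well 11: 272a − 82b = −250.3;  Well 13−Well 11: 191a − 295b = −250.1.
Solving gives a = −0.82583, b = 0.31311.
Unit vector along 225° is (sin 225°, cos 225°) = (-0.7071, -0.7071).
Slope in that direction = a·(-0.7071) + b·(-0.7071) = 0.36255.
Apparent dip = arctan|0.36255| = 19.9° (true dip is 41.5°, so apparent ≤ true as expected).

19.9°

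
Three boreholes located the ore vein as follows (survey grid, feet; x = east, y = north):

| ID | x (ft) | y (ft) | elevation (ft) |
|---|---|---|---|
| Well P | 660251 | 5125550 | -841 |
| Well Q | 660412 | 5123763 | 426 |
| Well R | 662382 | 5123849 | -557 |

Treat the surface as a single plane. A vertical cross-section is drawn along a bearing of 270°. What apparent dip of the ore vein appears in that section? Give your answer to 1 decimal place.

25.0°

Let the plane be z = a·x + b·y + c.
Well Q−Well P: 161a − 1787b = 1267;  Well R−Well P: 2131a − 1701b = 284.
Solving gives a = −0.46620, b = −0.75101.
Unit vector along 270° is (sin 270°, cos 270°) = (-1.0000, -0.0000).
Slope in that direction = a·(-1.0000) + b·(-0.0000) = 0.46620.
Apparent dip = arctan|0.46620| = 25.0° (true dip is 41.5°, so apparent ≤ true as expected).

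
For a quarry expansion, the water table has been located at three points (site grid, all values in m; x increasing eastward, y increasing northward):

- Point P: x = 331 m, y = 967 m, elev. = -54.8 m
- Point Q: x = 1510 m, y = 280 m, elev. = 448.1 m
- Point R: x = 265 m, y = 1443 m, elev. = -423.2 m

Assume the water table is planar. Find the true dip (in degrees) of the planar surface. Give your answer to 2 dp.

Let the plane be z = a·x + b·y + c.
Point Q−Point P: 1179a − 687b = 502.9;  Point R−Point P: −66a + 476b = −368.4.
Solving gives a = −0.02658, b = −0.77763.
Gradient magnitude |∇z| = √(a² + b²) = √(0.00071 + 0.60472) = 0.77809.
True dip = arctan(0.77809) = 37.89°, dipping toward N (azimuth ≈ 002°).

37.89°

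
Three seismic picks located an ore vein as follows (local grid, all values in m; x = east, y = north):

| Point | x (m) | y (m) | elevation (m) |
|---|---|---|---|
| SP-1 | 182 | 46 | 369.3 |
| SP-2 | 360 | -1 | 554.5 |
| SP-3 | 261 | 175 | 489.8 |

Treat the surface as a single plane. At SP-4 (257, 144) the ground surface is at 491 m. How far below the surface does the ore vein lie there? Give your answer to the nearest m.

Let the plane be z = a·x + b·y + c.
SP-2−SP-1: 178a − 47b = 185.2;  SP-3−SP-1: 79a + 129b = 120.5.
Solving gives a = 1.10794, b = 0.25560.
Then c = 369.3 − a·182 − b·46 = 155.90.
At (257, 144): z_contact = 284.7 + 36.8 + 155.90 = 477.4 m.
Depth below ground = 491 − 477.4 = 14 m.

14 m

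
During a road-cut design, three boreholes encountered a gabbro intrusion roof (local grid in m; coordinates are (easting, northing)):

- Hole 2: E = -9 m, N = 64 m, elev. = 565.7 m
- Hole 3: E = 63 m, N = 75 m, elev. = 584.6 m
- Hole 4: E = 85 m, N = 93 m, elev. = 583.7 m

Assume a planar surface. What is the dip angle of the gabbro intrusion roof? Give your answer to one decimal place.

Two edge vectors: Hole 2→Hole 3 = (72, 11, 18.9), Hole 2→Hole 4 = (94, 29, 18).
Normal n = (Hole 2→Hole 3) × (Hole 2→Hole 4) = (-350.1, 480.6, 1054).
So ∂z/∂E = −n_x/n_z = 0.33216 and ∂z/∂N = −n_y/n_z = −0.45598.
Gradient magnitude |∇z| = √(a² + b²) = √(0.11033 + 0.20792) = 0.56413.
True dip = arctan(0.56413) = 29.4°, dipping toward NW (azimuth ≈ 324°).

29.4°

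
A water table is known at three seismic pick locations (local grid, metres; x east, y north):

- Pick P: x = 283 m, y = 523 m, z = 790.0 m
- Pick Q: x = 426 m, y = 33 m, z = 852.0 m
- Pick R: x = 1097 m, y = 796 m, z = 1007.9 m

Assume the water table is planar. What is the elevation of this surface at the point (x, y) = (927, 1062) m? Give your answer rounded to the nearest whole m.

Two edge vectors: Pick P→Pick Q = (143, -490, 62), Pick P→Pick R = (814, 273, 217.9).
Normal n = (Pick P→Pick Q) × (Pick P→Pick R) = (-123697, 19308.3, 437899).
So ∂z/∂x = −n_x/n_z = 0.28248 and ∂z/∂y = −n_y/n_z = −0.04409.
Intercept c from Pick P: 790 − 79.94 + 23.06 = 733.12.
At (927, 1062): z = 261.9 − 46.8 + 733.12 = 948.1 m.

948 m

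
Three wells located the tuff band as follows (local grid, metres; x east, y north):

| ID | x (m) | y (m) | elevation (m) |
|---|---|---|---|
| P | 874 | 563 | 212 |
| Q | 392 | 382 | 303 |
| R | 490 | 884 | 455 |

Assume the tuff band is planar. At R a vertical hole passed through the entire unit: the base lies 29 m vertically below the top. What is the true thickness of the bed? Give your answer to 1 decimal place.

26.0 m

Let the plane be z = a·x + b·y + c.
Q−P: −482a − 181b = 91;  R−P: −384a + 321b = 243.
Solving gives a = −0.32643, b = 0.36651.
|∇z| = √(a²+b²) = 0.49080, so dip δ = arctan(0.49080) = 26.14°.
True thickness = vertical thickness × cos δ = 29 × cos 26.14° = 26.0 m.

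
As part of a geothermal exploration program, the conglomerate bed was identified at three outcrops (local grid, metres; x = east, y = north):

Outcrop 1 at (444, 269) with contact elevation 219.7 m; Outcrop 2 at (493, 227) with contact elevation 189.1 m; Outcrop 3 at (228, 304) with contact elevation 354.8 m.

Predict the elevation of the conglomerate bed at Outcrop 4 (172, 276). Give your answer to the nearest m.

390 m

Two edge vectors: Outcrop 1→Outcrop 2 = (49, -42, -30.6), Outcrop 1→Outcrop 3 = (-216, 35, 135.1).
Normal n = (Outcrop 1→Outcrop 2) × (Outcrop 1→Outcrop 3) = (-4603.2, -10.3, -7357).
So ∂z/∂x = −n_x/n_z = −0.62569 and ∂z/∂y = −n_y/n_z = −0.00140.
Intercept c from Outcrop 1: 219.7 + 277.81 + 0.38 = 497.88.
At (172, 276): z = −107.6 − 0.4 + 497.88 = 389.9 m.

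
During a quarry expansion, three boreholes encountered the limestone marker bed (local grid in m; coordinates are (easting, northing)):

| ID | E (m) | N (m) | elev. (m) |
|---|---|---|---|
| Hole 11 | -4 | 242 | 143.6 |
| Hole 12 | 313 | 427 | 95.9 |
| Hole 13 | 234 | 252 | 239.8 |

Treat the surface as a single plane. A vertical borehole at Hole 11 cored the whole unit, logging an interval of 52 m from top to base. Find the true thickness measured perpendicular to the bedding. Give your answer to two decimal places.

34.67 m

Two edge vectors: Hole 11→Hole 12 = (317, 185, -47.7), Hole 11→Hole 13 = (238, 10, 96.2).
Normal n = (Hole 11→Hole 12) × (Hole 11→Hole 13) = (18274, -41848, -40860).
So ∂z/∂E = −n_x/n_z = 0.44723 and ∂z/∂N = −n_y/n_z = −1.02418.
|∇z| = √(a²+b²) = 1.11757, so dip δ = arctan(1.11757) = 48.18°.
True thickness = vertical thickness × cos δ = 52 × cos 48.18° = 34.67 m.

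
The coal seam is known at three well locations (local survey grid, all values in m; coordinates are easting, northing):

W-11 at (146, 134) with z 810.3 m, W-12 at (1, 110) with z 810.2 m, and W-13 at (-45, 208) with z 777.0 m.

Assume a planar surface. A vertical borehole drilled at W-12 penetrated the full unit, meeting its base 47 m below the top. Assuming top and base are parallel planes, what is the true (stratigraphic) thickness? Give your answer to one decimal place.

Two edge vectors: W-11→W-12 = (-145, -24, -0.1), W-11→W-13 = (-191, 74, -33.3).
Normal n = (W-11→W-12) × (W-11→W-13) = (806.6, -4809.4, -15314).
So ∂z/∂easting = −n_x/n_z = 0.05267 and ∂z/∂northing = −n_y/n_z = −0.31405.
|∇z| = √(a²+b²) = 0.31844, so dip δ = arctan(0.31844) = 17.66°.
True thickness = vertical thickness × cos δ = 47 × cos 17.66° = 44.8 m.

44.8 m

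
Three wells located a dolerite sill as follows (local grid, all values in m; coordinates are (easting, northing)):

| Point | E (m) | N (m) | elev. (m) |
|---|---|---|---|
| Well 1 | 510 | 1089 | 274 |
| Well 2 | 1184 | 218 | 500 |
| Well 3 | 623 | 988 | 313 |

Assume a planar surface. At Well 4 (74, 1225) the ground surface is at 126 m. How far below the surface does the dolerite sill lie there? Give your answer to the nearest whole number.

Two edge vectors: Well 1→Well 2 = (674, -871, 226), Well 1→Well 3 = (113, -101, 39).
Normal n = (Well 1→Well 2) × (Well 1→Well 3) = (-11143, -748, 30349).
So ∂z/∂E = −n_x/n_z = 0.36716 and ∂z/∂N = −n_y/n_z = 0.02465.
Intercept c from Well 1: 274 − 187.25 − 26.84 = 59.91.
At (74, 1225): z_contact = 27.2 + 30.2 + 59.91 = 117.3 m.
Depth below ground = 126 − 117.3 = 9 m.

9 m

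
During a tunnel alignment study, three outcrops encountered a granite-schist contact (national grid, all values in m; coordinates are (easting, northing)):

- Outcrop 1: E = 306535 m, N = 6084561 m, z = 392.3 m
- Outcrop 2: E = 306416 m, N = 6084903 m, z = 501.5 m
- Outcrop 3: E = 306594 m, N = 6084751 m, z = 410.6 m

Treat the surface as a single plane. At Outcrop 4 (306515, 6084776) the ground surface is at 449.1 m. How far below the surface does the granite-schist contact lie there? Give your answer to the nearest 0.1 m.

Let the plane be z = a·E + b·N + c.
Outcrop 2−Outcrop 1: −119a + 342b = 109.2;  Outcrop 3−Outcrop 1: 59a + 190b = 18.3.
Solving gives a = −0.338632327, b = 0.201470038.
Then c = 392.3 − a·306535 − b·6084561 = −1121661.78.
At (306515, 6084776): z_contact = −103795.89 + 1225900.05 − 1121661.78 = 442.39 m.
Depth below ground = 449.1 − 442.39 = 6.7 m.

6.7 m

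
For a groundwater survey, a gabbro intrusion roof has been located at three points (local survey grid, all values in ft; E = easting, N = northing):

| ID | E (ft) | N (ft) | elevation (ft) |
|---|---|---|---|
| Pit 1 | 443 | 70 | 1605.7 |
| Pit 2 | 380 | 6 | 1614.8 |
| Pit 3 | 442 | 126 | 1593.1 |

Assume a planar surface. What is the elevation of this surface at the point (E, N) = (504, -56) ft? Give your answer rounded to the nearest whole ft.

1639 ft

Two edge vectors: Pit 1→Pit 2 = (-63, -64, 9.1), Pit 1→Pit 3 = (-1, 56, -12.6).
Normal n = (Pit 1→Pit 2) × (Pit 1→Pit 3) = (296.8, -802.9, -3592).
So ∂z/∂E = −n_x/n_z = 0.08263 and ∂z/∂N = −n_y/n_z = −0.22352.
Intercept c from Pit 1: 1605.7 − 36.60 + 15.65 = 1584.74.
At (504, -56): z = 41.6 + 12.5 + 1584.74 = 1638.9 ft.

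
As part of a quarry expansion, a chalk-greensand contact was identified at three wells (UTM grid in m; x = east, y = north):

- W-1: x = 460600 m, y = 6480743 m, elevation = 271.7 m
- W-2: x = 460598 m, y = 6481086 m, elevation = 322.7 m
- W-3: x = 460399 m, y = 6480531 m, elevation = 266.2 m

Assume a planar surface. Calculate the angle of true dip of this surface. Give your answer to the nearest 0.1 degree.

11.1°

Two edge vectors: W-1→W-2 = (-2, 343, 51), W-1→W-3 = (-201, -212, -5.5).
Normal n = (W-1→W-2) × (W-1→W-3) = (8925.5, -10262, 69367).
So ∂z/∂x = −n_x/n_z = −0.12867 and ∂z/∂y = −n_y/n_z = 0.14794.
Gradient magnitude |∇z| = √(a² + b²) = √(0.01656 + 0.02189) = 0.19607.
True dip = arctan(0.19607) = 11.1°, dipping toward SE (azimuth ≈ 139°).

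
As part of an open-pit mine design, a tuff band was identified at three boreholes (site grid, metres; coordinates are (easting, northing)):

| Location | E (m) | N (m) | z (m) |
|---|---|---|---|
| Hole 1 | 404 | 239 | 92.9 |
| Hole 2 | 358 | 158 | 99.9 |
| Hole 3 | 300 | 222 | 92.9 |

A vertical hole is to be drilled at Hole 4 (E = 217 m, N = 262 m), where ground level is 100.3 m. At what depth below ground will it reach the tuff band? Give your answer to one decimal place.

Two edge vectors: Hole 1→Hole 2 = (-46, -81, 7), Hole 1→Hole 3 = (-104, -17, 0).
Normal n = (Hole 1→Hole 2) × (Hole 1→Hole 3) = (119, -728, -7642).
So ∂z/∂E = −n_x/n_z = 0.01557 and ∂z/∂N = −n_y/n_z = −0.09526.
Intercept c from Hole 1: 92.9 − 6.29 + 22.77 = 109.38.
At (217, 262): z_contact = 3.38 − 24.96 + 109.38 = 87.80 m.
Depth below ground = 100.3 − 87.80 = 12.5 m.

12.5 m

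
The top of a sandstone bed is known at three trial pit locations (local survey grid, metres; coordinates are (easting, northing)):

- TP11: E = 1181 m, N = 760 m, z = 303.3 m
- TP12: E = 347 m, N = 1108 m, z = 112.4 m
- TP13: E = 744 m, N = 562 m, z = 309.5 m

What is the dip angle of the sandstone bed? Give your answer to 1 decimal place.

Two edge vectors: TP11→TP12 = (-834, 348, -190.9), TP11→TP13 = (-437, -198, 6.2).
Normal n = (TP11→TP12) × (TP11→TP13) = (-35640.6, 88594.1, 317208).
So ∂z/∂E = −n_x/n_z = 0.11236 and ∂z/∂N = −n_y/n_z = −0.27929.
Gradient magnitude |∇z| = √(a² + b²) = √(0.01262 + 0.07800) = 0.30105.
True dip = arctan(0.30105) = 16.8°, dipping toward NNW (azimuth ≈ 338°).

16.8°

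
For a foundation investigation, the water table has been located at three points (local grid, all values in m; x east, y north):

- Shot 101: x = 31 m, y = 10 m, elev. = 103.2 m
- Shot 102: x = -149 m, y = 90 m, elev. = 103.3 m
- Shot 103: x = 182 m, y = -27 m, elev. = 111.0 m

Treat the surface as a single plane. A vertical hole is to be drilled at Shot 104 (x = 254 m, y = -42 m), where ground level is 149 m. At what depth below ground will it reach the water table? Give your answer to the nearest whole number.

Let the plane be z = a·x + b·y + c.
Shot 102−Shot 101: −180a + 80b = 0.1;  Shot 103−Shot 101: 151a − 37b = 7.8.
Solving gives a = 0.11581, b = 0.26183.
Then c = 103.2 − a·31 − b·10 = 96.99.
At (254, -42): z_contact = 29.4 − 11.0 + 96.99 = 115.4 m.
Depth below ground = 149 − 115.4 = 34 m.

34 m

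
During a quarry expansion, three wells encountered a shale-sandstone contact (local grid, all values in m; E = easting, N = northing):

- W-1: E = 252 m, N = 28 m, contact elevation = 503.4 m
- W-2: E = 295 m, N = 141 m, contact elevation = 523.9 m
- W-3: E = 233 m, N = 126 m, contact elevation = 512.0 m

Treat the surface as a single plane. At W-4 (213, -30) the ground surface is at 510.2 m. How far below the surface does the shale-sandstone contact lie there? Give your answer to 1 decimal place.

20.1 m

Two edge vectors: W-1→W-2 = (43, 113, 20.5), W-1→W-3 = (-19, 98, 8.6).
Normal n = (W-1→W-2) × (W-1→W-3) = (-1037.2, -759.3, 6361).
So ∂z/∂E = −n_x/n_z = 0.16306 and ∂z/∂N = −n_y/n_z = 0.11937.
Intercept c from W-1: 503.4 − 41.09 − 3.34 = 458.97.
At (213, -30): z_contact = 34.73 − 3.58 + 458.97 = 490.12 m.
Depth below ground = 510.2 − 490.12 = 20.1 m.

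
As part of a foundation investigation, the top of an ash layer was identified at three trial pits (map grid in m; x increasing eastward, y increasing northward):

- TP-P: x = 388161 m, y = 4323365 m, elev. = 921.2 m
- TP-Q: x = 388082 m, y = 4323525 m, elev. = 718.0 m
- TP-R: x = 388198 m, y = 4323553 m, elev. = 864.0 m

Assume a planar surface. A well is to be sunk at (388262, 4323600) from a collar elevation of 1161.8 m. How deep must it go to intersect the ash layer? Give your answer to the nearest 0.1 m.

235.5 m

Two edge vectors: TP-P→TP-Q = (-79, 160, -203.2), TP-P→TP-R = (37, 188, -57.2).
Normal n = (TP-P→TP-Q) × (TP-P→TP-R) = (29049.6, -12037.2, -20772).
So ∂z/∂x = −n_x/n_z = 1.398497978 and ∂z/∂y = −n_y/n_z = −0.579491623.
Intercept c from TP-P: 921.2 − 542842.37 + 2505353.80 = 1963432.63.
At (388262, 4323600): z_contact = 542983.62 − 2505489.98 + 1963432.63 = 926.27 m.
Depth below ground = 1161.8 − 926.27 = 235.5 m.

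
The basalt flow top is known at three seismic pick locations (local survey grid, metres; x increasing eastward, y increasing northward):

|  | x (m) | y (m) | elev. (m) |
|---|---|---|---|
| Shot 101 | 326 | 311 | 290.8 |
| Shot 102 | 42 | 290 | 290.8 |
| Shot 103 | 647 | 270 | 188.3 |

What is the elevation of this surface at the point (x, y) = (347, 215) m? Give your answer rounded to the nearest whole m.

136 m

Two edge vectors: Shot 101→Shot 102 = (-284, -21, 0), Shot 101→Shot 103 = (321, -41, -102.5).
Normal n = (Shot 101→Shot 102) × (Shot 101→Shot 103) = (2152.5, -29110, 18385).
So ∂z/∂x = −n_x/n_z = −0.11708 and ∂z/∂y = −n_y/n_z = 1.58336.
Intercept c from Shot 101: 290.8 + 38.17 − 492.42 = −163.46.
At (347, 215): z = −40.6 + 340.4 − 163.46 = 136.3 m.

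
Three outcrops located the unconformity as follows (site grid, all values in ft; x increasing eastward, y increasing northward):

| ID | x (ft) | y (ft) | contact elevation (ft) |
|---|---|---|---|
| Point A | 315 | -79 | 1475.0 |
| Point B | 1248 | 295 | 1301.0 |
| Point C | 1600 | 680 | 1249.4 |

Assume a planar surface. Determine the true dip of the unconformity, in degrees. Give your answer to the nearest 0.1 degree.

12.3°

Let the plane be z = a·x + b·y + c.
Point B−Point A: 933a + 374b = −174;  Point C−Point A: 1285a + 759b = −225.6.
Solving gives a = −0.20958, b = 0.05759.
Gradient magnitude |∇z| = √(a² + b²) = √(0.04392 + 0.00332) = 0.21735.
True dip = arctan(0.21735) = 12.3°, dipping toward ESE (azimuth ≈ 105°).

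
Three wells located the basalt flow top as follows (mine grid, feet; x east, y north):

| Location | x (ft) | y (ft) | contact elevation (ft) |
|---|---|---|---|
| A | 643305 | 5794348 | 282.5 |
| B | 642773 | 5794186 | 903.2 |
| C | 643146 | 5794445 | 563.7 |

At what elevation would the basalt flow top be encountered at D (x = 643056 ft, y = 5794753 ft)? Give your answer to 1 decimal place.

Let the plane be z = a·x + b·y + c.
B−A: −532a − 162b = 620.7;  C−A: −159a + 97b = 281.2.
Solving gives a = −1.367109175, b = 0.658037538.
Then c = 282.5 − a·643305 − b·5794348 = −2933147.82.
At (643056, 5794753): z = −879127.8 + 3813165.0 − 2933147.82 = 889.4 ft.

889.4 ft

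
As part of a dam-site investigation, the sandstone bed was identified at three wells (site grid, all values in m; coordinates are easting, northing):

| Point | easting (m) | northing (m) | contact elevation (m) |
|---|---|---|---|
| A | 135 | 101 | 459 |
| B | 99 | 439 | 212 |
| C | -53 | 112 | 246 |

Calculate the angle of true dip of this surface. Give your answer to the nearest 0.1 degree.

51.5°

Two edge vectors: A→B = (-36, 338, -247), A→C = (-188, 11, -213).
Normal n = (A→B) × (A→C) = (-69277, 38768, 63148).
So ∂z/∂easting = −n_x/n_z = 1.09706 and ∂z/∂northing = −n_y/n_z = −0.61392.
Gradient magnitude |∇z| = √(a² + b²) = √(1.20354 + 0.37690) = 1.25715.
True dip = arctan(1.25715) = 51.5°, dipping toward WNW (azimuth ≈ 299°).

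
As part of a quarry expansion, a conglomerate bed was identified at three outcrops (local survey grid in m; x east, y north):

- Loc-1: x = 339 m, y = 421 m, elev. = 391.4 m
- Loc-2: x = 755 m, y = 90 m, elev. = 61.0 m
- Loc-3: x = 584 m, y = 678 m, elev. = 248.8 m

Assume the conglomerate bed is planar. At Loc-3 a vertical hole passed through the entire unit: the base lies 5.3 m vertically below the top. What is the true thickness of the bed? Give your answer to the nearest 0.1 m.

Let the plane be z = a·x + b·y + c.
Loc-2−Loc-1: 416a − 331b = −330.4;  Loc-3−Loc-1: 245a + 257b = −142.6.
Solving gives a = −0.70270, b = 0.11503.
|∇z| = √(a²+b²) = 0.71206, so dip δ = arctan(0.71206) = 35.45°.
True thickness = vertical thickness × cos δ = 5.3 × cos 35.45° = 4.3 m.

4.3 m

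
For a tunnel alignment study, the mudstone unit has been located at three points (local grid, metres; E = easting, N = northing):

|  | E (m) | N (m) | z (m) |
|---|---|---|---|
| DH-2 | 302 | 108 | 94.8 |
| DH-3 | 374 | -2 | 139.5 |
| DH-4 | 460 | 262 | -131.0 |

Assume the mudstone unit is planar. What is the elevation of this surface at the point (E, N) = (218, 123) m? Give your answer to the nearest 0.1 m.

Two edge vectors: DH-2→DH-3 = (72, -110, 44.7), DH-2→DH-4 = (158, 154, -225.8).
Normal n = (DH-2→DH-3) × (DH-2→DH-4) = (17954.2, 23320.2, 28468).
So ∂z/∂E = −n_x/n_z = −0.63068 and ∂z/∂N = −n_y/n_z = −0.81917.
Intercept c from DH-2: 94.8 + 190.47 + 88.47 = 373.74.
At (218, 123): z = −137.5 − 100.8 + 373.74 = 135.5 m.

135.5 m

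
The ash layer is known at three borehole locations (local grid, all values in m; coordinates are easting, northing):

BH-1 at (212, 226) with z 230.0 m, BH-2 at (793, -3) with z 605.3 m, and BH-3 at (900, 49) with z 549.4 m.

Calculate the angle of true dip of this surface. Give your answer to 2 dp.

Let the plane be z = a·easting + b·northing + c.
BH-2−BH-1: 581a − 229b = 375.3;  BH-3−BH-1: 688a − 177b = 319.4.
Solving gives a = 0.12272, b = −1.32752.
Gradient magnitude |∇z| = √(a² + b²) = √(0.01506 + 1.76230) = 1.33318.
True dip = arctan(1.33318) = 53.13°, dipping toward N (azimuth ≈ 355°).

53.13°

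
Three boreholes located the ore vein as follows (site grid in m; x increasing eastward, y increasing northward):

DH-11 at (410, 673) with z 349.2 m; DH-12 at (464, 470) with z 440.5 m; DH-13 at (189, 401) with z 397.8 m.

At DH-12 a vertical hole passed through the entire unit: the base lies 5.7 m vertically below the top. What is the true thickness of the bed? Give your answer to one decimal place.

5.2 m

Let the plane be z = a·x + b·y + c.
DH-12−DH-11: 54a − 203b = 91.3;  DH-13−DH-11: −221a − 272b = 48.6.
Solving gives a = 0.25134, b = −0.38289.
|∇z| = √(a²+b²) = 0.45802, so dip δ = arctan(0.45802) = 24.61°.
True thickness = vertical thickness × cos δ = 5.7 × cos 24.61° = 5.2 m.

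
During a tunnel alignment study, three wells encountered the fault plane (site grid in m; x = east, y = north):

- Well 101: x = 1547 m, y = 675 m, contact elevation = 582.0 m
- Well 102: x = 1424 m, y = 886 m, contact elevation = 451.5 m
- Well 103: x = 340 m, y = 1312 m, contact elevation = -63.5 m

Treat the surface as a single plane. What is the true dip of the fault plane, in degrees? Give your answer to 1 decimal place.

Two edge vectors: Well 101→Well 102 = (-123, 211, -130.5), Well 101→Well 103 = (-1207, 637, -645.5).
Normal n = (Well 101→Well 102) × (Well 101→Well 103) = (-53072, 78117, 176326).
So ∂z/∂x = −n_x/n_z = 0.30099 and ∂z/∂y = −n_y/n_z = −0.44303.
Gradient magnitude |∇z| = √(a² + b²) = √(0.09059 + 0.19627) = 0.53560.
True dip = arctan(0.53560) = 28.2°, dipping toward NW (azimuth ≈ 326°).

28.2°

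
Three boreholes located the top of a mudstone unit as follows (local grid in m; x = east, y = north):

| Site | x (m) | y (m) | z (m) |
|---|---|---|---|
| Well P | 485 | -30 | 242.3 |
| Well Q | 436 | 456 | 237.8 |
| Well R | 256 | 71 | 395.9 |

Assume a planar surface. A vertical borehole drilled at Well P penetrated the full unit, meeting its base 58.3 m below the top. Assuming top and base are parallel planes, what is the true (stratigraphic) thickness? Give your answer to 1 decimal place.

Let the plane be z = a·x + b·y + c.
Well Q−Well P: −49a + 486b = −4.5;  Well R−Well P: −229a + 101b = 153.6.
Solving gives a = −0.70623, b = −0.08046.
|∇z| = √(a²+b²) = 0.71080, so dip δ = arctan(0.71080) = 35.41°.
True thickness = vertical thickness × cos δ = 58.3 × cos 35.41° = 47.5 m.

47.5 m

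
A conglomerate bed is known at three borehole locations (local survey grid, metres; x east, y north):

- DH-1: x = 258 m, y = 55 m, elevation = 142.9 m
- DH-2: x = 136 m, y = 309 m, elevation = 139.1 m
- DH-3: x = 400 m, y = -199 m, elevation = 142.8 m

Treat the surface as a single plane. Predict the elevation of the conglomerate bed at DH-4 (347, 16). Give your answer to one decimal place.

129.8 m

Two edge vectors: DH-1→DH-2 = (-122, 254, -3.8), DH-1→DH-3 = (142, -254, -0.1).
Normal n = (DH-1→DH-2) × (DH-1→DH-3) = (-990.6, -551.8, -5080).
So ∂z/∂x = −n_x/n_z = −0.19500 and ∂z/∂y = −n_y/n_z = −0.10862.
Intercept c from DH-1: 142.9 + 50.31 + 5.97 = 199.18.
At (347, 16): z = −67.7 − 1.7 + 199.18 = 129.8 m.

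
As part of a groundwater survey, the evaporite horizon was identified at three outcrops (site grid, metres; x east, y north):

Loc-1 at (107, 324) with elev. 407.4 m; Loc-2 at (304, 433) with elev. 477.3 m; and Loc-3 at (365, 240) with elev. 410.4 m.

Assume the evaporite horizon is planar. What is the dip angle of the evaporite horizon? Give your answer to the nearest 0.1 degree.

Let the plane be z = a·x + b·y + c.
Loc-2−Loc-1: 197a + 109b = 69.9;  Loc-3−Loc-1: 258a − 84b = 3.
Solving gives a = 0.13876, b = 0.39049.
Gradient magnitude |∇z| = √(a² + b²) = √(0.01926 + 0.15248) = 0.41441.
True dip = arctan(0.41441) = 22.5°, dipping toward SSW (azimuth ≈ 200°).

22.5°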